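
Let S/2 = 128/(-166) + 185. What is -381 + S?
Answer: -1041/83 ≈ -12.542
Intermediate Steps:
S = 30582/83 (S = 2*(128/(-166) + 185) = 2*(128*(-1/166) + 185) = 2*(-64/83 + 185) = 2*(15291/83) = 30582/83 ≈ 368.46)
-381 + S = -381 + 30582/83 = -1041/83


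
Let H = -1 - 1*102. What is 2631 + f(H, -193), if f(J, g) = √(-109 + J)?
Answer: 2631 + 2*I*√53 ≈ 2631.0 + 14.56*I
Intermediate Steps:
H = -103 (H = -1 - 102 = -103)
2631 + f(H, -193) = 2631 + √(-109 - 103) = 2631 + √(-212) = 2631 + 2*I*√53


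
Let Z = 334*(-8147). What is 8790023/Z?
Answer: -8790023/2721098 ≈ -3.2303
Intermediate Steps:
Z = -2721098
8790023/Z = 8790023/(-2721098) = 8790023*(-1/2721098) = -8790023/2721098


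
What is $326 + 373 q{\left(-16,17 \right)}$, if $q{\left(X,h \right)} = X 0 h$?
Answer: $326$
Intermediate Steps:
$q{\left(X,h \right)} = 0$ ($q{\left(X,h \right)} = 0 h = 0$)
$326 + 373 q{\left(-16,17 \right)} = 326 + 373 \cdot 0 = 326 + 0 = 326$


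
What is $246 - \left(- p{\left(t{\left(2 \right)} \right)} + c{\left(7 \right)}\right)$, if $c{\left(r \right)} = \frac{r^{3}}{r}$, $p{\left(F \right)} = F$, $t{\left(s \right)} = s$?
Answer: $199$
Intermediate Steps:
$c{\left(r \right)} = r^{2}$
$246 - \left(- p{\left(t{\left(2 \right)} \right)} + c{\left(7 \right)}\right) = 246 + \left(2 - 7^{2}\right) = 246 + \left(2 - 49\right) = 246 - 47 = 199$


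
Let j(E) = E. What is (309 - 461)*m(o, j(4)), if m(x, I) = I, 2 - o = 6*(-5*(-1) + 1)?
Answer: -608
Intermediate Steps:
o = -34 (o = 2 - 6*(-5*(-1) + 1) = 2 - 6*(5 + 1) = 2 - 6*6 = 2 - 1*36 = 2 - 36 = -34)
(309 - 461)*m(o, j(4)) = (309 - 461)*4 = -152*4 = -608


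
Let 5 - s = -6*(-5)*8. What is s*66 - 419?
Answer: -15929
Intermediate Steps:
s = -235 (s = 5 - (-6*(-5))*8 = 5 - 30*8 = 5 - 1*240 = 5 - 240 = -235)
s*66 - 419 = -235*66 - 419 = -15510 - 419 = -15929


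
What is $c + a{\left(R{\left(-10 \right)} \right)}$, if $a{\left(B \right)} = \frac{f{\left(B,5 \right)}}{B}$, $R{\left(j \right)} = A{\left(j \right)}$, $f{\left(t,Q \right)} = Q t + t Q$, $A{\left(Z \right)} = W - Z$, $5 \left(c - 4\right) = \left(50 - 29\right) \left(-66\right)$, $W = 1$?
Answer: $- \frac{1316}{5} \approx -263.2$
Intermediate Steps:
$c = - \frac{1366}{5}$ ($c = 4 + \frac{\left(50 - 29\right) \left(-66\right)}{5} = 4 + \frac{21 \left(-66\right)}{5} = 4 + \frac{1}{5} \left(-1386\right) = 4 - \frac{1386}{5} = - \frac{1366}{5} \approx -273.2$)
$A{\left(Z \right)} = 1 - Z$
$f{\left(t,Q \right)} = 2 Q t$ ($f{\left(t,Q \right)} = Q t + Q t = 2 Q t$)
$R{\left(j \right)} = 1 - j$
$a{\left(B \right)} = 10$ ($a{\left(B \right)} = \frac{2 \cdot 5 B}{B} = \frac{10 B}{B} = 10$)
$c + a{\left(R{\left(-10 \right)} \right)} = - \frac{1366}{5} + 10 = - \frac{1316}{5}$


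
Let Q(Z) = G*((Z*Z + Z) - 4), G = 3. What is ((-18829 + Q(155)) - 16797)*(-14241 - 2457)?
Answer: -616189596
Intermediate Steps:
Q(Z) = -12 + 3*Z + 3*Z**2 (Q(Z) = 3*((Z*Z + Z) - 4) = 3*((Z**2 + Z) - 4) = 3*((Z + Z**2) - 4) = 3*(-4 + Z + Z**2) = -12 + 3*Z + 3*Z**2)
((-18829 + Q(155)) - 16797)*(-14241 - 2457) = ((-18829 + (-12 + 3*155 + 3*155**2)) - 16797)*(-14241 - 2457) = ((-18829 + (-12 + 465 + 3*24025)) - 16797)*(-16698) = ((-18829 + (-12 + 465 + 72075)) - 16797)*(-16698) = ((-18829 + 72528) - 16797)*(-16698) = (53699 - 16797)*(-16698) = 36902*(-16698) = -616189596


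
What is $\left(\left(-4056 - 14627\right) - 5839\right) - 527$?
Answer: $-25049$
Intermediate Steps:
$\left(\left(-4056 - 14627\right) - 5839\right) - 527 = \left(-18683 - 5839\right) - 527 = -24522 - 527 = -25049$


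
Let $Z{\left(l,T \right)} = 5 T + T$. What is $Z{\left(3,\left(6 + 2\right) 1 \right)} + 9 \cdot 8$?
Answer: $120$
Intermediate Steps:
$Z{\left(l,T \right)} = 6 T$
$Z{\left(3,\left(6 + 2\right) 1 \right)} + 9 \cdot 8 = 6 \left(6 + 2\right) 1 + 9 \cdot 8 = 6 \cdot 8 \cdot 1 + 72 = 6 \cdot 8 + 72 = 48 + 72 = 120$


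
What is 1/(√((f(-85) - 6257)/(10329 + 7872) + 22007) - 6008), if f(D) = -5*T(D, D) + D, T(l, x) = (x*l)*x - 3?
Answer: -109351608/656580847159 - √7346173044705/656580847159 ≈ -0.00017068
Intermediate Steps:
T(l, x) = -3 + l*x² (T(l, x) = (l*x)*x - 3 = l*x² - 3 = -3 + l*x²)
f(D) = 15 + D - 5*D³ (f(D) = -5*(-3 + D*D²) + D = -5*(-3 + D³) + D = (15 - 5*D³) + D = 15 + D - 5*D³)
1/(√((f(-85) - 6257)/(10329 + 7872) + 22007) - 6008) = 1/(√(((15 - 85 - 5*(-85)³) - 6257)/(10329 + 7872) + 22007) - 6008) = 1/(√(((15 - 85 - 5*(-614125)) - 6257)/18201 + 22007) - 6008) = 1/(√(((15 - 85 + 3070625) - 6257)*(1/18201) + 22007) - 6008) = 1/(√((3070555 - 6257)*(1/18201) + 22007) - 6008) = 1/(√(3064298*(1/18201) + 22007) - 6008) = 1/(√(3064298/18201 + 22007) - 6008) = 1/(√(403613705/18201) - 6008) = 1/(√7346173044705/18201 - 6008) = 1/(-6008 + √7346173044705/18201)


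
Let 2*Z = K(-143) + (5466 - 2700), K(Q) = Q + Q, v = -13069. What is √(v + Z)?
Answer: I*√11829 ≈ 108.76*I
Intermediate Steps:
K(Q) = 2*Q
Z = 1240 (Z = (2*(-143) + (5466 - 2700))/2 = (-286 + 2766)/2 = (½)*2480 = 1240)
√(v + Z) = √(-13069 + 1240) = √(-11829) = I*√11829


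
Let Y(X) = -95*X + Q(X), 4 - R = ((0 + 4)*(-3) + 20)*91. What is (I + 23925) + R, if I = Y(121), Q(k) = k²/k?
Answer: 11827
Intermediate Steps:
Q(k) = k
R = -724 (R = 4 - ((0 + 4)*(-3) + 20)*91 = 4 - (4*(-3) + 20)*91 = 4 - (-12 + 20)*91 = 4 - 8*91 = 4 - 1*728 = 4 - 728 = -724)
Y(X) = -94*X (Y(X) = -95*X + X = -94*X)
I = -11374 (I = -94*121 = -11374)
(I + 23925) + R = (-11374 + 23925) - 724 = 12551 - 724 = 11827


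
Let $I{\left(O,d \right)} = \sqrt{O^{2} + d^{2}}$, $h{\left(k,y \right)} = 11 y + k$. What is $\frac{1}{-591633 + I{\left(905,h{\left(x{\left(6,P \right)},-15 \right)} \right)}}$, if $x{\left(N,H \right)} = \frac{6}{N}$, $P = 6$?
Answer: $- \frac{591633}{350028760768} - \frac{\sqrt{845921}}{350028760768} \approx -1.6929 \cdot 10^{-6}$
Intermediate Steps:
$h{\left(k,y \right)} = k + 11 y$
$\frac{1}{-591633 + I{\left(905,h{\left(x{\left(6,P \right)},-15 \right)} \right)}} = \frac{1}{-591633 + \sqrt{905^{2} + \left(\frac{6}{6} + 11 \left(-15\right)\right)^{2}}} = \frac{1}{-591633 + \sqrt{819025 + \left(6 \cdot \frac{1}{6} - 165\right)^{2}}} = \frac{1}{-591633 + \sqrt{819025 + \left(1 - 165\right)^{2}}} = \frac{1}{-591633 + \sqrt{819025 + \left(-164\right)^{2}}} = \frac{1}{-591633 + \sqrt{819025 + 26896}} = \frac{1}{-591633 + \sqrt{845921}}$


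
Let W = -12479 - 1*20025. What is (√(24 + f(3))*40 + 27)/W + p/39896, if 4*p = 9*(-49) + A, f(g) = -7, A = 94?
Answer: -1948457/648389792 - 5*√17/4063 ≈ -0.0080790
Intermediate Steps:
W = -32504 (W = -12479 - 20025 = -32504)
p = -347/4 (p = (9*(-49) + 94)/4 = (-441 + 94)/4 = (¼)*(-347) = -347/4 ≈ -86.750)
(√(24 + f(3))*40 + 27)/W + p/39896 = (√(24 - 7)*40 + 27)/(-32504) - 347/4/39896 = (√17*40 + 27)*(-1/32504) - 347/4*1/39896 = (40*√17 + 27)*(-1/32504) - 347/159584 = (27 + 40*√17)*(-1/32504) - 347/159584 = (-27/32504 - 5*√17/4063) - 347/159584 = -1948457/648389792 - 5*√17/4063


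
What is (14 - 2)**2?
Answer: 144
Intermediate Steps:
(14 - 2)**2 = 12**2 = 144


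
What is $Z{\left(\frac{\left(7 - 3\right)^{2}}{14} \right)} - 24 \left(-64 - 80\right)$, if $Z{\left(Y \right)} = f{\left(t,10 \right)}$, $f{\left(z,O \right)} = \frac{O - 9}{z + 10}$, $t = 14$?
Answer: $\frac{82945}{24} \approx 3456.0$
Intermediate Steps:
$f{\left(z,O \right)} = \frac{-9 + O}{10 + z}$
$Z{\left(Y \right)} = \frac{1}{24}$ ($Z{\left(Y \right)} = \frac{-9 + 10}{10 + 14} = \frac{1}{24} \cdot 1 = \frac{1}{24}$)
$Z{\left(\frac{\left(7 - 3\right)^{2}}{14} \right)} - 24 \left(-64 - 80\right) = \frac{1}{24} - 24 \left(-64 - 80\right) = \frac{1}{24} - -3456 = \frac{1}{24} + 3456 = \frac{82945}{24}$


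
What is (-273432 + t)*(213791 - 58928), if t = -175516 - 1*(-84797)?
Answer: -56393516313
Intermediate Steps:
t = -90719 (t = -175516 + 84797 = -90719)
(-273432 + t)*(213791 - 58928) = (-273432 - 90719)*(213791 - 58928) = -364151*154863 = -56393516313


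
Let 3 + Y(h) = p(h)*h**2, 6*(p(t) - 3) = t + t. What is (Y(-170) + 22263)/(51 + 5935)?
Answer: -2293060/8979 ≈ -255.38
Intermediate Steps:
p(t) = 3 + t/3 (p(t) = 3 + (t + t)/6 = 3 + (2*t)/6 = 3 + t/3)
Y(h) = -3 + h**2*(3 + h/3) (Y(h) = -3 + (3 + h/3)*h**2 = -3 + h**2*(3 + h/3))
(Y(-170) + 22263)/(51 + 5935) = ((-3 + (1/3)*(-170)**2*(9 - 170)) + 22263)/(51 + 5935) = ((-3 + (1/3)*28900*(-161)) + 22263)/5986 = ((-3 - 4652900/3) + 22263)*(1/5986) = (-4652909/3 + 22263)*(1/5986) = -4586120/3*1/5986 = -2293060/8979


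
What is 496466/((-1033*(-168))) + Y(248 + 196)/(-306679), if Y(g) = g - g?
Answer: 248233/86772 ≈ 2.8607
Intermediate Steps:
Y(g) = 0
496466/((-1033*(-168))) + Y(248 + 196)/(-306679) = 496466/((-1033*(-168))) + 0/(-306679) = 496466/173544 + 0*(-1/306679) = 496466*(1/173544) + 0 = 248233/86772 + 0 = 248233/86772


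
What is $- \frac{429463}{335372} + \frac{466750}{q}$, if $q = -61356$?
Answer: $- \frac{45721253207}{5144271108} \approx -8.8878$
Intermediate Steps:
$- \frac{429463}{335372} + \frac{466750}{q} = - \frac{429463}{335372} + \frac{466750}{-61356} = \left(-429463\right) \frac{1}{335372} + 466750 \left(- \frac{1}{61356}\right) = - \frac{429463}{335372} - \frac{233375}{30678} = - \frac{45721253207}{5144271108}$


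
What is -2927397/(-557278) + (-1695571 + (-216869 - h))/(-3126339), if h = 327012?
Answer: 1155559193471/193582216138 ≈ 5.9693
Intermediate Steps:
-2927397/(-557278) + (-1695571 + (-216869 - h))/(-3126339) = -2927397/(-557278) + (-1695571 + (-216869 - 1*327012))/(-3126339) = -2927397*(-1/557278) + (-1695571 + (-216869 - 327012))*(-1/3126339) = 2927397/557278 + (-1695571 - 543881)*(-1/3126339) = 2927397/557278 - 2239452*(-1/3126339) = 2927397/557278 + 248828/347371 = 1155559193471/193582216138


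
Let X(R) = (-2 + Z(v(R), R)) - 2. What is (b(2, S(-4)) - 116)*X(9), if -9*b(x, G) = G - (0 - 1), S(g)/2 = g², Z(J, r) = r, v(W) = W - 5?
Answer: -1795/3 ≈ -598.33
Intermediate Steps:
v(W) = -5 + W
S(g) = 2*g²
X(R) = -4 + R (X(R) = (-2 + R) - 2 = -4 + R)
b(x, G) = -⅑ - G/9 (b(x, G) = -(G - (0 - 1))/9 = -(G - 1*(-1))/9 = -(G + 1)/9 = -(1 + G)/9 = -⅑ - G/9)
(b(2, S(-4)) - 116)*X(9) = ((-⅑ - 2*(-4)²/9) - 116)*(-4 + 9) = ((-⅑ - 2*16/9) - 116)*5 = ((-⅑ - ⅑*32) - 116)*5 = ((-⅑ - 32/9) - 116)*5 = (-11/3 - 116)*5 = -359/3*5 = -1795/3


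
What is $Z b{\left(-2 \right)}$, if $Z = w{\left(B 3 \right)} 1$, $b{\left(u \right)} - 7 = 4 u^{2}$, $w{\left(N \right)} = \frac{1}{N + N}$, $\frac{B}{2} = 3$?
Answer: $\frac{23}{36} \approx 0.63889$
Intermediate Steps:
$B = 6$ ($B = 2 \cdot 3 = 6$)
$w{\left(N \right)} = \frac{1}{2 N}$
$b{\left(u \right)} = 7 + 4 u^{2}$
$Z = \frac{1}{36}$ ($Z = \frac{1}{2 \cdot 6 \cdot 3} \cdot 1 = \frac{1}{2 \cdot 18} \cdot 1 = \frac{1}{2} \cdot \frac{1}{18} \cdot 1 = \frac{1}{36} \cdot 1 = \frac{1}{36} \approx 0.027778$)
$Z b{\left(-2 \right)} = \frac{7 + 4 \left(-2\right)^{2}}{36} = \frac{7 + 4 \cdot 4}{36} = \frac{7 + 16}{36} = \frac{1}{36} \cdot 23 = \frac{23}{36}$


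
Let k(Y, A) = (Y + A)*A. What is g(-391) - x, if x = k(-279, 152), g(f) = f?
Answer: 18913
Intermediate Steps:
k(Y, A) = A*(A + Y) (k(Y, A) = (A + Y)*A = A*(A + Y))
x = -19304 (x = 152*(152 - 279) = 152*(-127) = -19304)
g(-391) - x = -391 - 1*(-19304) = -391 + 19304 = 18913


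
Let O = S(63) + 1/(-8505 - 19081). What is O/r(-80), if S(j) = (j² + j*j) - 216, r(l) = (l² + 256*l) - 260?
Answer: -213019091/395583240 ≈ -0.53849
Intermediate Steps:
r(l) = -260 + l² + 256*l
S(j) = -216 + 2*j² (S(j) = (j² + j²) - 216 = 2*j² - 216 = -216 + 2*j²)
O = 213019091/27586 (O = (-216 + 2*63²) + 1/(-8505 - 19081) = (-216 + 2*3969) + 1/(-27586) = (-216 + 7938) - 1/27586 = 7722 - 1/27586 = 213019091/27586 ≈ 7722.0)
O/r(-80) = 213019091/(27586*(-260 + (-80)² + 256*(-80))) = 213019091/(27586*(-260 + 6400 - 20480)) = (213019091/27586)/(-14340) = (213019091/27586)*(-1/14340) = -213019091/395583240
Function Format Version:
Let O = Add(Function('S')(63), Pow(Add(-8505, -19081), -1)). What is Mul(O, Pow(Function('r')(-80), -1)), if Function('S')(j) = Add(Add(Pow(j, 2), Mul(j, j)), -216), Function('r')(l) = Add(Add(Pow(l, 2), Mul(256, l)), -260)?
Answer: Rational(-213019091, 395583240) ≈ -0.53849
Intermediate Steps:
Function('r')(l) = Add(-260, Pow(l, 2), Mul(256, l))
Function('S')(j) = Add(-216, Mul(2, Pow(j, 2))) (Function('S')(j) = Add(Add(Pow(j, 2), Pow(j, 2)), -216) = Add(Mul(2, Pow(j, 2)), -216) = Add(-216, Mul(2, Pow(j, 2))))
O = Rational(213019091, 27586) (O = Add(Add(-216, Mul(2, Pow(63, 2))), Pow(Add(-8505, -19081), -1)) = Add(Add(-216, Mul(2, 3969)), Pow(-27586, -1)) = Add(Add(-216, 7938), Rational(-1, 27586)) = Add(7722, Rational(-1, 27586)) = Rational(213019091, 27586) ≈ 7722.0)
Mul(O, Pow(Function('r')(-80), -1)) = Mul(Rational(213019091, 27586), Pow(Add(-260, Pow(-80, 2), Mul(256, -80)), -1)) = Mul(Rational(213019091, 27586), Pow(Add(-260, 6400, -20480), -1)) = Mul(Rational(213019091, 27586), Pow(-14340, -1)) = Mul(Rational(213019091, 27586), Rational(-1, 14340)) = Rational(-213019091, 395583240)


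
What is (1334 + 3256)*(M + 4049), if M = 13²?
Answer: 19360620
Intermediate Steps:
M = 169
(1334 + 3256)*(M + 4049) = (1334 + 3256)*(169 + 4049) = 4590*4218 = 19360620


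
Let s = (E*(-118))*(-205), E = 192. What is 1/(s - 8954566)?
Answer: -1/4310086 ≈ -2.3201e-7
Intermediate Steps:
s = 4644480 (s = (192*(-118))*(-205) = -22656*(-205) = 4644480)
1/(s - 8954566) = 1/(4644480 - 8954566) = 1/(-4310086) = -1/4310086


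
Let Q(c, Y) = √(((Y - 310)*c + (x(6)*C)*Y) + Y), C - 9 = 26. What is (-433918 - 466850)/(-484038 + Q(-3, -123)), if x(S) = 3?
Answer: 145335313728/78097599061 + 300256*I*√11739/78097599061 ≈ 1.8609 + 0.00041655*I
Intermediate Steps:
C = 35 (C = 9 + 26 = 35)
Q(c, Y) = √(106*Y + c*(-310 + Y)) (Q(c, Y) = √(((Y - 310)*c + (3*35)*Y) + Y) = √(((-310 + Y)*c + 105*Y) + Y) = √((c*(-310 + Y) + 105*Y) + Y) = √((105*Y + c*(-310 + Y)) + Y) = √(106*Y + c*(-310 + Y)))
(-433918 - 466850)/(-484038 + Q(-3, -123)) = (-433918 - 466850)/(-484038 + √(-310*(-3) + 106*(-123) - 123*(-3))) = -900768/(-484038 + √(930 - 13038 + 369)) = -900768/(-484038 + √(-11739)) = -900768/(-484038 + I*√11739)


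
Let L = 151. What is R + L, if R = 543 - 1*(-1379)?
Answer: 2073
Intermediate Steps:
R = 1922 (R = 543 + 1379 = 1922)
R + L = 1922 + 151 = 2073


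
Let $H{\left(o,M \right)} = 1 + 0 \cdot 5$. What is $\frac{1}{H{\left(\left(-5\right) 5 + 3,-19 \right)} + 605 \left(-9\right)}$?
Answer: $- \frac{1}{5444} \approx -0.00018369$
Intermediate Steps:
$H{\left(o,M \right)} = 1$ ($H{\left(o,M \right)} = 1 + 0 = 1$)
$\frac{1}{H{\left(\left(-5\right) 5 + 3,-19 \right)} + 605 \left(-9\right)} = \frac{1}{1 + 605 \left(-9\right)} = \frac{1}{1 - 5445} = \frac{1}{-5444} = - \frac{1}{5444}$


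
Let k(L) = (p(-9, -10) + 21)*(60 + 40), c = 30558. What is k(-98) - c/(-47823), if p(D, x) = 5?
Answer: 41456786/15941 ≈ 2600.6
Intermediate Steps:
k(L) = 2600 (k(L) = (5 + 21)*(60 + 40) = 26*100 = 2600)
k(-98) - c/(-47823) = 2600 - 30558/(-47823) = 2600 - 30558*(-1)/47823 = 2600 - 1*(-10186/15941) = 2600 + 10186/15941 = 41456786/15941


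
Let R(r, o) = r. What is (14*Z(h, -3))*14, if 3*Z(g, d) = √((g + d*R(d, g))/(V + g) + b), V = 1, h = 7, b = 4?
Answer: 196*√6/3 ≈ 160.03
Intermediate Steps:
Z(g, d) = √(4 + (g + d²)/(1 + g))/3 (Z(g, d) = √((g + d*d)/(1 + g) + 4)/3 = √((g + d²)/(1 + g) + 4)/3 = √(4 + (g + d²)/(1 + g))/3)
(14*Z(h, -3))*14 = (14*(√((4 + (-3)² + 5*7)/(1 + 7))/3))*14 = (14*(√((4 + 9 + 35)/8)/3))*14 = (14*(√((⅛)*48)/3))*14 = (14*(√6/3))*14 = (14*√6/3)*14 = 196*√6/3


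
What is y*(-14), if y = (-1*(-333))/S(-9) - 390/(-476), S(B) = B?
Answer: 8611/17 ≈ 506.53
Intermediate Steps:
y = -8611/238 (y = -1*(-333)/(-9) - 390/(-476) = 333*(-⅑) - 390*(-1/476) = -37 + 195/238 = -8611/238 ≈ -36.181)
y*(-14) = -8611/238*(-14) = 8611/17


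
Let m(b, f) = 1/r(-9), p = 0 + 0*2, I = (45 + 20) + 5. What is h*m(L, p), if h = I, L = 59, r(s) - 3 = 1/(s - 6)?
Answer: 525/22 ≈ 23.864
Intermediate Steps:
r(s) = 3 + 1/(-6 + s) (r(s) = 3 + 1/(s - 6) = 3 + 1/(-6 + s))
I = 70 (I = 65 + 5 = 70)
p = 0 (p = 0 + 0 = 0)
m(b, f) = 15/44 (m(b, f) = 1/((-17 + 3*(-9))/(-6 - 9)) = 1/((-17 - 27)/(-15)) = 1/(-1/15*(-44)) = 1/(44/15) = 15/44)
h = 70
h*m(L, p) = 70*(15/44) = 525/22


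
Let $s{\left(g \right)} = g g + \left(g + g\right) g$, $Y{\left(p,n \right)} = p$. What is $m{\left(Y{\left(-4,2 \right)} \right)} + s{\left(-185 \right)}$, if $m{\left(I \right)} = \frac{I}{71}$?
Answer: $\frac{7289921}{71} \approx 1.0268 \cdot 10^{5}$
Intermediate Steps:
$s{\left(g \right)} = 3 g^{2}$ ($s{\left(g \right)} = g^{2} + 2 g g = g^{2} + 2 g^{2} = 3 g^{2}$)
$m{\left(I \right)} = \frac{I}{71}$ ($m{\left(I \right)} = I \frac{1}{71} = \frac{I}{71}$)
$m{\left(Y{\left(-4,2 \right)} \right)} + s{\left(-185 \right)} = \frac{1}{71} \left(-4\right) + 3 \left(-185\right)^{2} = - \frac{4}{71} + 3 \cdot 34225 = - \frac{4}{71} + 102675 = \frac{7289921}{71}$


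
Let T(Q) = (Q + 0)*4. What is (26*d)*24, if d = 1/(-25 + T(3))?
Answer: -48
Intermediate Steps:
T(Q) = 4*Q (T(Q) = Q*4 = 4*Q)
d = -1/13 (d = 1/(-25 + 4*3) = 1/(-25 + 12) = 1/(-13) = -1/13 ≈ -0.076923)
(26*d)*24 = (26*(-1/13))*24 = -2*24 = -48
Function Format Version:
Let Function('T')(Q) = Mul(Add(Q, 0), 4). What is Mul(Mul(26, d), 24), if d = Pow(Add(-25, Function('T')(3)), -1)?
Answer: -48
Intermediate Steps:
Function('T')(Q) = Mul(4, Q) (Function('T')(Q) = Mul(Q, 4) = Mul(4, Q))
d = Rational(-1, 13) (d = Pow(Add(-25, Mul(4, 3)), -1) = Pow(Add(-25, 12), -1) = Pow(-13, -1) = Rational(-1, 13) ≈ -0.076923)
Mul(Mul(26, d), 24) = Mul(Mul(26, Rational(-1, 13)), 24) = Mul(-2, 24) = -48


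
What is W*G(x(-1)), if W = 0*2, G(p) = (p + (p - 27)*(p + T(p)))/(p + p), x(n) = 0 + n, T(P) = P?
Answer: 0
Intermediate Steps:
x(n) = n
G(p) = (p + 2*p*(-27 + p))/(2*p) (G(p) = (p + (p - 27)*(p + p))/(p + p) = (p + (-27 + p)*(2*p))/((2*p)) = (1/(2*p))*(p + 2*p*(-27 + p)) = (p + 2*p*(-27 + p))/(2*p))
W = 0
W*G(x(-1)) = 0*(-53/2 - 1) = 0*(-55/2) = 0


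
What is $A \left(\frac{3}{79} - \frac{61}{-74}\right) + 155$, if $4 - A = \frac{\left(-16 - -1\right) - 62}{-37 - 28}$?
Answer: $\frac{59820953}{379990} \approx 157.43$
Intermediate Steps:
$A = \frac{183}{65}$ ($A = 4 - \frac{\left(-16 - -1\right) - 62}{-37 - 28} = 4 - \frac{\left(-16 + 1\right) - 62}{-65} = 4 - \left(-15 - 62\right) \left(- \frac{1}{65}\right) = 4 - \left(-77\right) \left(- \frac{1}{65}\right) = 4 - \frac{77}{65} = \frac{183}{65} \approx 2.8154$)
$A \left(\frac{3}{79} - \frac{61}{-74}\right) + 155 = \frac{183 \left(\frac{3}{79} - \frac{61}{-74}\right)}{65} + 155 = \frac{183 \left(3 \cdot \frac{1}{79} - - \frac{61}{74}\right)}{65} + 155 = \frac{183 \left(\frac{3}{79} + \frac{61}{74}\right)}{65} + 155 = \frac{183}{65} \cdot \frac{5041}{5846} + 155 = \frac{922503}{379990} + 155 = \frac{59820953}{379990}$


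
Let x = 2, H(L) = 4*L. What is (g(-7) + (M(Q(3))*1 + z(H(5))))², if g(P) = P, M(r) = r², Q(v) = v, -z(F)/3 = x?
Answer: 16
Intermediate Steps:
z(F) = -6 (z(F) = -3*2 = -6)
(g(-7) + (M(Q(3))*1 + z(H(5))))² = (-7 + (3²*1 - 6))² = (-7 + (9*1 - 6))² = (-7 + (9 - 6))² = (-7 + 3)² = (-4)² = 16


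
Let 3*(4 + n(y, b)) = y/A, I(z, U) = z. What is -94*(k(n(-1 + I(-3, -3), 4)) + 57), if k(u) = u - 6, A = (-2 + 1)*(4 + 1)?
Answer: -66646/15 ≈ -4443.1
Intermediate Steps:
A = -5 (A = -1*5 = -5)
n(y, b) = -4 - y/15 (n(y, b) = -4 + (y/(-5))/3 = -4 + (y*(-⅕))/3 = -4 + (-y/5)/3 = -4 - y/15)
k(u) = -6 + u
-94*(k(n(-1 + I(-3, -3), 4)) + 57) = -94*((-6 + (-4 - (-1 - 3)/15)) + 57) = -94*((-6 + (-4 - 1/15*(-4))) + 57) = -94*((-6 + (-4 + 4/15)) + 57) = -94*((-6 - 56/15) + 57) = -94*(-146/15 + 57) = -94*709/15 = -66646/15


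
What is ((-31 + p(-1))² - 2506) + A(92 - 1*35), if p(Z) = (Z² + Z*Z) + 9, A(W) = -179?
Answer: -2285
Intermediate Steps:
p(Z) = 9 + 2*Z² (p(Z) = (Z² + Z²) + 9 = 2*Z² + 9 = 9 + 2*Z²)
((-31 + p(-1))² - 2506) + A(92 - 1*35) = ((-31 + (9 + 2*(-1)²))² - 2506) - 179 = ((-31 + (9 + 2*1))² - 2506) - 179 = ((-31 + (9 + 2))² - 2506) - 179 = ((-31 + 11)² - 2506) - 179 = ((-20)² - 2506) - 179 = (400 - 2506) - 179 = -2106 - 179 = -2285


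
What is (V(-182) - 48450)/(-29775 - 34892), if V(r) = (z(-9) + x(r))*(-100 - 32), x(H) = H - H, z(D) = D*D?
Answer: 59142/64667 ≈ 0.91456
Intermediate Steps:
z(D) = D**2
x(H) = 0
V(r) = -10692 (V(r) = ((-9)**2 + 0)*(-100 - 32) = (81 + 0)*(-132) = 81*(-132) = -10692)
(V(-182) - 48450)/(-29775 - 34892) = (-10692 - 48450)/(-29775 - 34892) = -59142/(-64667) = -59142*(-1/64667) = 59142/64667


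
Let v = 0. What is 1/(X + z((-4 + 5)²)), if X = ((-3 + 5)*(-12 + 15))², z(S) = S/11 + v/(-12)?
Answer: 11/397 ≈ 0.027708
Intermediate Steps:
z(S) = S/11 (z(S) = S/11 + 0/(-12) = S*(1/11) + 0*(-1/12) = S/11 + 0 = S/11)
X = 36 (X = (2*3)² = 6² = 36)
1/(X + z((-4 + 5)²)) = 1/(36 + (-4 + 5)²/11) = 1/(36 + (1/11)*1²) = 1/(36 + (1/11)*1) = 1/(36 + 1/11) = 1/(397/11) = 11/397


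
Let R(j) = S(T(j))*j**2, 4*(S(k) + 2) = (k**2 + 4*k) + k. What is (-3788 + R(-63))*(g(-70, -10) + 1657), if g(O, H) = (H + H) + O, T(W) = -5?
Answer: -18374642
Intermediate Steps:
g(O, H) = O + 2*H (g(O, H) = 2*H + O = O + 2*H)
S(k) = -2 + k**2/4 + 5*k/4 (S(k) = -2 + ((k**2 + 4*k) + k)/4 = -2 + (k**2 + 5*k)/4 = -2 + (k**2/4 + 5*k/4) = -2 + k**2/4 + 5*k/4)
R(j) = -2*j**2 (R(j) = (-2 + (1/4)*(-5)**2 + (5/4)*(-5))*j**2 = (-2 + (1/4)*25 - 25/4)*j**2 = (-2 + 25/4 - 25/4)*j**2 = -2*j**2)
(-3788 + R(-63))*(g(-70, -10) + 1657) = (-3788 - 2*(-63)**2)*((-70 + 2*(-10)) + 1657) = (-3788 - 2*3969)*((-70 - 20) + 1657) = (-3788 - 7938)*(-90 + 1657) = -11726*1567 = -18374642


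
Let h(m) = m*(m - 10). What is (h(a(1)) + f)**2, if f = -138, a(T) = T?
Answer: 21609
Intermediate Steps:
h(m) = m*(-10 + m)
(h(a(1)) + f)**2 = (1*(-10 + 1) - 138)**2 = (1*(-9) - 138)**2 = (-9 - 138)**2 = (-147)**2 = 21609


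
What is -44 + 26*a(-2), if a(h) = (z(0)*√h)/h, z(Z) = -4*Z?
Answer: -44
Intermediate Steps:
a(h) = 0 (a(h) = ((-4*0)*√h)/h = (0*√h)/h = 0/h = 0)
-44 + 26*a(-2) = -44 + 26*0 = -44 + 0 = -44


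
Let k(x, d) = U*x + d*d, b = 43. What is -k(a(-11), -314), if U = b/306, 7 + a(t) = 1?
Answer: -5028353/51 ≈ -98595.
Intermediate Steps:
a(t) = -6 (a(t) = -7 + 1 = -6)
U = 43/306 ≈ 0.14052
k(x, d) = d² + 43*x/306 (k(x, d) = 43*x/306 + d*d = 43*x/306 + d² = d² + 43*x/306)
-k(a(-11), -314) = -((-314)² + (43/306)*(-6)) = -(98596 - 43/51) = -1*5028353/51 = -5028353/51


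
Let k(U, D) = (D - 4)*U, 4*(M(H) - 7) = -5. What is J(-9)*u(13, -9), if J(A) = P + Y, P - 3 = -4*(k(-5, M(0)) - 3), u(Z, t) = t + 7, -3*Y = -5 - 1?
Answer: -104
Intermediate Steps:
M(H) = 23/4 (M(H) = 7 + (¼)*(-5) = 7 - 5/4 = 23/4)
Y = 2 (Y = -(-5 - 1)/3 = -⅓*(-6) = 2)
u(Z, t) = 7 + t
k(U, D) = U*(-4 + D) (k(U, D) = (-4 + D)*U = U*(-4 + D))
P = 50 (P = 3 - 4*(-5*(-4 + 23/4) - 3) = 3 - 4*(-5*7/4 - 3) = 3 - 4*(-35/4 - 3) = 3 - 4*(-47/4) = 3 + 47 = 50)
J(A) = 52 (J(A) = 50 + 2 = 52)
J(-9)*u(13, -9) = 52*(7 - 9) = 52*(-2) = -104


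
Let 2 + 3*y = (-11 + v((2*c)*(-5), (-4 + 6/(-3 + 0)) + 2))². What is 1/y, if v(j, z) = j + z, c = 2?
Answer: 3/1223 ≈ 0.0024530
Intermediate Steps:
y = 1223/3 (y = -⅔ + (-11 + ((2*2)*(-5) + ((-4 + 6/(-3 + 0)) + 2)))²/3 = -⅔ + (-11 + (4*(-5) + ((-4 + 6/(-3)) + 2)))²/3 = -⅔ + (-11 + (-20 + ((-4 + 6*(-⅓)) + 2)))²/3 = -⅔ + (-11 + (-20 + ((-4 - 2) + 2)))²/3 = -⅔ + (-11 + (-20 + (-6 + 2)))²/3 = -⅔ + (-11 + (-20 - 4))²/3 = -⅔ + (-11 - 24)²/3 = -⅔ + (⅓)*(-35)² = -⅔ + (⅓)*1225 = -⅔ + 1225/3 = 1223/3 ≈ 407.67)
1/y = 1/(1223/3) = 3/1223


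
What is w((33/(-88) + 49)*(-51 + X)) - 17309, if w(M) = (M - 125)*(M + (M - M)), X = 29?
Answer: 20172397/16 ≈ 1.2608e+6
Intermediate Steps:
w(M) = M*(-125 + M) (w(M) = (-125 + M)*(M + 0) = (-125 + M)*M = M*(-125 + M))
w((33/(-88) + 49)*(-51 + X)) - 17309 = ((33/(-88) + 49)*(-51 + 29))*(-125 + (33/(-88) + 49)*(-51 + 29)) - 17309 = ((33*(-1/88) + 49)*(-22))*(-125 + (33*(-1/88) + 49)*(-22)) - 17309 = ((-3/8 + 49)*(-22))*(-125 + (-3/8 + 49)*(-22)) - 17309 = ((389/8)*(-22))*(-125 + (389/8)*(-22)) - 17309 = -4279*(-125 - 4279/4)/4 - 17309 = -4279/4*(-4779/4) - 17309 = 20449341/16 - 17309 = 20172397/16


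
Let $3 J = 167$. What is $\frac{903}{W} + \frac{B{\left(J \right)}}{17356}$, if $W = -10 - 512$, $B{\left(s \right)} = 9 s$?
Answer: $- \frac{2568491}{1509972} \approx -1.701$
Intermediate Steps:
$J = \frac{167}{3}$ ($J = \frac{1}{3} \cdot 167 = \frac{167}{3} \approx 55.667$)
$W = -522$ ($W = -10 - 512 = -522$)
$\frac{903}{W} + \frac{B{\left(J \right)}}{17356} = \frac{903}{-522} + \frac{9 \cdot \frac{167}{3}}{17356} = 903 \left(- \frac{1}{522}\right) + 501 \cdot \frac{1}{17356} = - \frac{301}{174} + \frac{501}{17356} = - \frac{2568491}{1509972}$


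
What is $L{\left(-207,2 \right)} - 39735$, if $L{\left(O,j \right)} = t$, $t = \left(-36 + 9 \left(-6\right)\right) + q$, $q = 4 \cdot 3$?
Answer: $-39813$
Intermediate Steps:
$q = 12$
$t = -78$ ($t = \left(-36 + 9 \left(-6\right)\right) + 12 = \left(-36 - 54\right) + 12 = -90 + 12 = -78$)
$L{\left(O,j \right)} = -78$
$L{\left(-207,2 \right)} - 39735 = -78 - 39735 = -39813$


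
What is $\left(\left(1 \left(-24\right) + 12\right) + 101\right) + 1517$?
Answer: $1606$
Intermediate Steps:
$\left(\left(1 \left(-24\right) + 12\right) + 101\right) + 1517 = \left(\left(-24 + 12\right) + 101\right) + 1517 = \left(-12 + 101\right) + 1517 = 89 + 1517 = 1606$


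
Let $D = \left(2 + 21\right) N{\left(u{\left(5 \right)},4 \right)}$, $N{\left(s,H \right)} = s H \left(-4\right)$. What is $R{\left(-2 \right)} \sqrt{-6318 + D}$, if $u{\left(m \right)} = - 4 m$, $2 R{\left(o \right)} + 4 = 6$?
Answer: $\sqrt{1042} \approx 32.28$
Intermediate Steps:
$R{\left(o \right)} = 1$ ($R{\left(o \right)} = -2 + \frac{1}{2} \cdot 6 = -2 + 3 = 1$)
$N{\left(s,H \right)} = - 4 H s$ ($N{\left(s,H \right)} = H s \left(-4\right) = - 4 H s$)
$D = 7360$ ($D = \left(2 + 21\right) \left(\left(-4\right) 4 \left(\left(-4\right) 5\right)\right) = 23 \left(\left(-4\right) 4 \left(-20\right)\right) = 23 \cdot 320 = 7360$)
$R{\left(-2 \right)} \sqrt{-6318 + D} = 1 \sqrt{-6318 + 7360} = 1 \sqrt{1042} = \sqrt{1042}$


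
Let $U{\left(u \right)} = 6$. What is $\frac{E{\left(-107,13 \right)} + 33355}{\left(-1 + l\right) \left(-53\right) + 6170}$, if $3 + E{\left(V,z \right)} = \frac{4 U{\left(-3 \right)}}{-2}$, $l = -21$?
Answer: $\frac{8335}{1834} \approx 4.5447$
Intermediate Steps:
$E{\left(V,z \right)} = -15$ ($E{\left(V,z \right)} = -3 + \frac{4 \cdot 6}{-2} = -3 + 24 \left(- \frac{1}{2}\right) = -3 - 12 = -15$)
$\frac{E{\left(-107,13 \right)} + 33355}{\left(-1 + l\right) \left(-53\right) + 6170} = \frac{-15 + 33355}{\left(-1 - 21\right) \left(-53\right) + 6170} = \frac{33340}{\left(-22\right) \left(-53\right) + 6170} = \frac{33340}{1166 + 6170} = \frac{33340}{7336} = 33340 \cdot \frac{1}{7336} = \frac{8335}{1834}$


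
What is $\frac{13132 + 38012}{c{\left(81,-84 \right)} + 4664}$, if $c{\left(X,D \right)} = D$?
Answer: $\frac{12786}{1145} \approx 11.167$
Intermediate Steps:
$\frac{13132 + 38012}{c{\left(81,-84 \right)} + 4664} = \frac{13132 + 38012}{-84 + 4664} = \frac{51144}{4580} = 51144 \cdot \frac{1}{4580} = \frac{12786}{1145}$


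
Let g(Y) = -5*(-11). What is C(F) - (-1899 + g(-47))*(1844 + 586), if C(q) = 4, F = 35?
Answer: 4480924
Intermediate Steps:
g(Y) = 55
C(F) - (-1899 + g(-47))*(1844 + 586) = 4 - (-1899 + 55)*(1844 + 586) = 4 - (-1844)*2430 = 4 - 1*(-4480920) = 4 + 4480920 = 4480924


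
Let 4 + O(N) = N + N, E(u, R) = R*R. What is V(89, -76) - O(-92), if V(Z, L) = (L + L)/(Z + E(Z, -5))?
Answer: 560/3 ≈ 186.67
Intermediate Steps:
E(u, R) = R²
V(Z, L) = 2*L/(25 + Z) (V(Z, L) = (L + L)/(Z + (-5)²) = (2*L)/(Z + 25) = (2*L)/(25 + Z) = 2*L/(25 + Z))
O(N) = -4 + 2*N (O(N) = -4 + (N + N) = -4 + 2*N)
V(89, -76) - O(-92) = 2*(-76)/(25 + 89) - (-4 + 2*(-92)) = 2*(-76)/114 - (-4 - 184) = 2*(-76)*(1/114) - 1*(-188) = -4/3 + 188 = 560/3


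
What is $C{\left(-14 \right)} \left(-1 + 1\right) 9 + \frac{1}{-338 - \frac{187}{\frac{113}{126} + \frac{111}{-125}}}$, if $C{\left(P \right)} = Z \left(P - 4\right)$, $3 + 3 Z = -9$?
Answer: $- \frac{139}{2992232} \approx -4.6454 \cdot 10^{-5}$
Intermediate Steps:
$Z = -4$ ($Z = -1 + \frac{1}{3} \left(-9\right) = -1 - 3 = -4$)
$C{\left(P \right)} = 16 - 4 P$ ($C{\left(P \right)} = - 4 \left(P - 4\right) = - 4 \left(-4 + P\right) = 16 - 4 P$)
$C{\left(-14 \right)} \left(-1 + 1\right) 9 + \frac{1}{-338 - \frac{187}{\frac{113}{126} + \frac{111}{-125}}} = \left(16 - -56\right) \left(-1 + 1\right) 9 + \frac{1}{-338 - \frac{187}{\frac{113}{126} + \frac{111}{-125}}} = \left(16 + 56\right) 0 \cdot 9 + \frac{1}{-338 - \frac{187}{113 \cdot \frac{1}{126} + 111 \left(- \frac{1}{125}\right)}} = 72 \cdot 0 + \frac{1}{-338 - \frac{187}{\frac{113}{126} - \frac{111}{125}}} = 0 + \frac{1}{-338 - \frac{187}{\frac{139}{15750}}} = 0 + \frac{1}{-338 - \frac{2945250}{139}} = 0 + \frac{1}{- \frac{2992232}{139}} = 0 - \frac{139}{2992232} = - \frac{139}{2992232}$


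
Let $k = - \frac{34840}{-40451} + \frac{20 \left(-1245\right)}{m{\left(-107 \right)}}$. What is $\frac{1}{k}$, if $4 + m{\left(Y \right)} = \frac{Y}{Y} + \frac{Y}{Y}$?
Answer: $\frac{40451}{503649790} \approx 8.0316 \cdot 10^{-5}$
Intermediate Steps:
$m{\left(Y \right)} = -2$ ($m{\left(Y \right)} = -4 + \left(\frac{Y}{Y} + \frac{Y}{Y}\right) = -4 + \left(1 + 1\right) = -4 + 2 = -2$)
$k = \frac{503649790}{40451}$ ($k = - \frac{34840}{-40451} + \frac{20 \left(-1245\right)}{-2} = \left(-34840\right) \left(- \frac{1}{40451}\right) - -12450 = \frac{34840}{40451} + 12450 = \frac{503649790}{40451} \approx 12451.0$)
$\frac{1}{k} = \frac{1}{\frac{503649790}{40451}} = \frac{40451}{503649790}$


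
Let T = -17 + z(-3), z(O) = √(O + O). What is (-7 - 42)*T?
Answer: 833 - 49*I*√6 ≈ 833.0 - 120.03*I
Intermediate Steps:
z(O) = √2*√O (z(O) = √(2*O) = √2*√O)
T = -17 + I*√6 (T = -17 + √2*√(-3) = -17 + √2*(I*√3) = -17 + I*√6 ≈ -17.0 + 2.4495*I)
(-7 - 42)*T = (-7 - 42)*(-17 + I*√6) = -49*(-17 + I*√6) = 833 - 49*I*√6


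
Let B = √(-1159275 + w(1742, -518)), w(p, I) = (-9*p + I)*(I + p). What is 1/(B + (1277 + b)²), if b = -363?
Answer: 835396/697907459995 - I*√20983179/697907459995 ≈ 1.197e-6 - 6.5635e-9*I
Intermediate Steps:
w(p, I) = (I + p)*(I - 9*p) (w(p, I) = (I - 9*p)*(I + p) = (I + p)*(I - 9*p))
B = I*√20983179 (B = √(-1159275 + ((-518)² - 9*1742² - 8*(-518)*1742)) = √(-1159275 + (268324 - 9*3034564 + 7218848)) = √(-1159275 + (268324 - 27311076 + 7218848)) = √(-1159275 - 19823904) = √(-20983179) = I*√20983179 ≈ 4580.7*I)
1/(B + (1277 + b)²) = 1/(I*√20983179 + (1277 - 363)²) = 1/(I*√20983179 + 914²) = 1/(I*√20983179 + 835396) = 1/(835396 + I*√20983179)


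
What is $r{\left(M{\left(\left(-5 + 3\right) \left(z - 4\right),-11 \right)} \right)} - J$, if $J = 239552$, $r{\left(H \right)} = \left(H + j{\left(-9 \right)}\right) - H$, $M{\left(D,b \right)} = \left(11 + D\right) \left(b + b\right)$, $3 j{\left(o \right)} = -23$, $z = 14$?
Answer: $- \frac{718679}{3} \approx -2.3956 \cdot 10^{5}$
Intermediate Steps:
$j{\left(o \right)} = - \frac{23}{3}$ ($j{\left(o \right)} = \frac{1}{3} \left(-23\right) = - \frac{23}{3}$)
$M{\left(D,b \right)} = 2 b \left(11 + D\right)$ ($M{\left(D,b \right)} = \left(11 + D\right) 2 b = 2 b \left(11 + D\right)$)
$r{\left(H \right)} = - \frac{23}{3}$ ($r{\left(H \right)} = \left(H - \frac{23}{3}\right) - H = \left(- \frac{23}{3} + H\right) - H = - \frac{23}{3}$)
$r{\left(M{\left(\left(-5 + 3\right) \left(z - 4\right),-11 \right)} \right)} - J = - \frac{23}{3} - 239552 = - \frac{718679}{3}$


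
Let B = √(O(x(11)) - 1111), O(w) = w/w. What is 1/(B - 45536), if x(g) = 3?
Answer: -22768/1036764203 - I*√1110/2073528406 ≈ -2.1961e-5 - 1.6068e-8*I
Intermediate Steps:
O(w) = 1
B = I*√1110 (B = √(1 - 1111) = √(-1110) = I*√1110 ≈ 33.317*I)
1/(B - 45536) = 1/(I*√1110 - 45536) = 1/(-45536 + I*√1110)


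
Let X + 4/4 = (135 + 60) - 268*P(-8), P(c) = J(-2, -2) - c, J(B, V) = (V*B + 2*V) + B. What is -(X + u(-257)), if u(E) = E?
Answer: 1671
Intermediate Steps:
J(B, V) = B + 2*V + B*V (J(B, V) = (B*V + 2*V) + B = (2*V + B*V) + B = B + 2*V + B*V)
P(c) = -2 - c (P(c) = (-2 + 2*(-2) - 2*(-2)) - c = (-2 - 4 + 4) - c = -2 - c)
X = -1414 (X = -1 + ((135 + 60) - 268*(-2 - 1*(-8))) = -1 + (195 - 268*(-2 + 8)) = -1 + (195 - 268*6) = -1 + (195 - 1608) = -1 - 1413 = -1414)
-(X + u(-257)) = -(-1414 - 257) = -1*(-1671) = 1671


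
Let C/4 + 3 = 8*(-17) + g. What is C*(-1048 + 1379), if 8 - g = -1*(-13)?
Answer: -190656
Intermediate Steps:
g = -5 (g = 8 - (-1)*(-13) = 8 - 1*13 = 8 - 13 = -5)
C = -576 (C = -12 + 4*(8*(-17) - 5) = -12 + 4*(-136 - 5) = -12 + 4*(-141) = -12 - 564 = -576)
C*(-1048 + 1379) = -576*(-1048 + 1379) = -576*331 = -190656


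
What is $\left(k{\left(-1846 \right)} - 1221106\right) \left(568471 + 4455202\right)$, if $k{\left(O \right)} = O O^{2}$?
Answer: $-31608271526404666$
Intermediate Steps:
$k{\left(O \right)} = O^{3}$
$\left(k{\left(-1846 \right)} - 1221106\right) \left(568471 + 4455202\right) = \left(\left(-1846\right)^{3} - 1221106\right) \left(568471 + 4455202\right) = \left(-6290643736 - 1221106\right) 5023673 = \left(-6291864842\right) 5023673 = -31608271526404666$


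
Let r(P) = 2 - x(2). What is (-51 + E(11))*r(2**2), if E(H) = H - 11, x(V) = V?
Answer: 0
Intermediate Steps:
E(H) = -11 + H
r(P) = 0 (r(P) = 2 - 1*2 = 2 - 2 = 0)
(-51 + E(11))*r(2**2) = (-51 + (-11 + 11))*0 = (-51 + 0)*0 = -51*0 = 0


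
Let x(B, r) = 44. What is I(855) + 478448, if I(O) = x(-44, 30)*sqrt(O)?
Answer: 478448 + 132*sqrt(95) ≈ 4.7973e+5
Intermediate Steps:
I(O) = 44*sqrt(O)
I(855) + 478448 = 44*sqrt(855) + 478448 = 44*(3*sqrt(95)) + 478448 = 132*sqrt(95) + 478448 = 478448 + 132*sqrt(95)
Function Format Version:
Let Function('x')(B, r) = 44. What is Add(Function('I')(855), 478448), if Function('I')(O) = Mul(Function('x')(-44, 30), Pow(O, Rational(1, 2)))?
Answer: Add(478448, Mul(132, Pow(95, Rational(1, 2)))) ≈ 4.7973e+5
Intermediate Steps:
Function('I')(O) = Mul(44, Pow(O, Rational(1, 2)))
Add(Function('I')(855), 478448) = Add(Mul(44, Pow(855, Rational(1, 2))), 478448) = Add(Mul(44, Mul(3, Pow(95, Rational(1, 2)))), 478448) = Add(Mul(132, Pow(95, Rational(1, 2))), 478448) = Add(478448, Mul(132, Pow(95, Rational(1, 2))))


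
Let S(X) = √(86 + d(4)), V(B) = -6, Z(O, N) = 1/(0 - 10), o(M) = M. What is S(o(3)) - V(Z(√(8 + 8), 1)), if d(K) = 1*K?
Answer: 6 + 3*√10 ≈ 15.487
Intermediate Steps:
d(K) = K
Z(O, N) = -⅒ (Z(O, N) = 1/(-10) = -⅒)
S(X) = 3*√10 (S(X) = √(86 + 4) = √90 = 3*√10)
S(o(3)) - V(Z(√(8 + 8), 1)) = 3*√10 - 1*(-6) = 3*√10 + 6 = 6 + 3*√10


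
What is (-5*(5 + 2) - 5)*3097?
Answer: -123880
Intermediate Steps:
(-5*(5 + 2) - 5)*3097 = (-5*7 - 5)*3097 = (-35 - 5)*3097 = -40*3097 = -123880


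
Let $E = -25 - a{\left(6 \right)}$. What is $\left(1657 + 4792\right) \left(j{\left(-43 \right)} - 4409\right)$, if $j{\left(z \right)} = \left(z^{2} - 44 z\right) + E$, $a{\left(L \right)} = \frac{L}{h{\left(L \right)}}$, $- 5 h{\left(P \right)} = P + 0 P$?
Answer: $-4436912$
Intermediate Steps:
$h{\left(P \right)} = - \frac{P}{5}$ ($h{\left(P \right)} = - \frac{P + 0 P}{5} = - \frac{P + 0}{5} = - \frac{P}{5}$)
$a{\left(L \right)} = -5$ ($a{\left(L \right)} = \frac{L}{\left(- \frac{1}{5}\right) L} = L \left(- \frac{5}{L}\right) = -5$)
$E = -20$ ($E = -25 - -5 = -25 + 5 = -20$)
$j{\left(z \right)} = -20 + z^{2} - 44 z$ ($j{\left(z \right)} = \left(z^{2} - 44 z\right) - 20 = -20 + z^{2} - 44 z$)
$\left(1657 + 4792\right) \left(j{\left(-43 \right)} - 4409\right) = \left(1657 + 4792\right) \left(\left(-20 + \left(-43\right)^{2} - -1892\right) - 4409\right) = 6449 \left(\left(-20 + 1849 + 1892\right) - 4409\right) = 6449 \left(3721 - 4409\right) = 6449 \left(-688\right) = -4436912$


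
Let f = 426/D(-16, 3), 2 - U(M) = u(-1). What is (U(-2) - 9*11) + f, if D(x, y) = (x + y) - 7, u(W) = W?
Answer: -1173/10 ≈ -117.30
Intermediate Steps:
U(M) = 3 (U(M) = 2 - 1*(-1) = 2 + 1 = 3)
D(x, y) = -7 + x + y
f = -213/10 (f = 426/(-7 - 16 + 3) = 426/(-20) = 426*(-1/20) = -213/10 ≈ -21.300)
(U(-2) - 9*11) + f = (3 - 9*11) - 213/10 = (3 - 99) - 213/10 = -96 - 213/10 = -1173/10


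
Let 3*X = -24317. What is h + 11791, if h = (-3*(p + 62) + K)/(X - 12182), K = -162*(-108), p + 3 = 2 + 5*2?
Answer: 717583784/60863 ≈ 11790.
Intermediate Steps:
X = -24317/3 (X = (⅓)*(-24317) = -24317/3 ≈ -8105.7)
p = 9 (p = -3 + (2 + 5*2) = -3 + (2 + 10) = -3 + 12 = 9)
K = 17496
h = -51849/60863 (h = (-3*(9 + 62) + 17496)/(-24317/3 - 12182) = (-3*71 + 17496)/(-60863/3) = (-213 + 17496)*(-3/60863) = 17283*(-3/60863) = -51849/60863 ≈ -0.85190)
h + 11791 = -51849/60863 + 11791 = 717583784/60863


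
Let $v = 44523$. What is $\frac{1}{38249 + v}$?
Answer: $\frac{1}{82772} \approx 1.2081 \cdot 10^{-5}$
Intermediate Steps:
$\frac{1}{38249 + v} = \frac{1}{38249 + 44523} = \frac{1}{82772}$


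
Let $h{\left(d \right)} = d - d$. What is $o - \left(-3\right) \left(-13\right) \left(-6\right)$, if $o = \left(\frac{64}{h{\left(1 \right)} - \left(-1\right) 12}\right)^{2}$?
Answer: $\frac{2362}{9} \approx 262.44$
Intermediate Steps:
$h{\left(d \right)} = 0$
$o = \frac{256}{9}$ ($o = \left(\frac{64}{0 - \left(-1\right) 12}\right)^{2} = \left(\frac{64}{0 - -12}\right)^{2} = \left(\frac{64}{0 + 12}\right)^{2} = \left(\frac{64}{12}\right)^{2} = \left(64 \cdot \frac{1}{12}\right)^{2} = \left(\frac{16}{3}\right)^{2} = \frac{256}{9} \approx 28.444$)
$o - \left(-3\right) \left(-13\right) \left(-6\right) = \frac{256}{9} - \left(-3\right) \left(-13\right) \left(-6\right) = \frac{256}{9} - 39 \left(-6\right) = \frac{256}{9} - -234 = \frac{256}{9} + 234 = \frac{2362}{9}$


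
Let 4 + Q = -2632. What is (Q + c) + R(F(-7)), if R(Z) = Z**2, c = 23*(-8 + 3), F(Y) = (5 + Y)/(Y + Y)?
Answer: -134798/49 ≈ -2751.0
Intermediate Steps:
F(Y) = (5 + Y)/(2*Y) (F(Y) = (5 + Y)/((2*Y)) = (5 + Y)*(1/(2*Y)) = (5 + Y)/(2*Y))
Q = -2636 (Q = -4 - 2632 = -2636)
c = -115 (c = 23*(-5) = -115)
(Q + c) + R(F(-7)) = (-2636 - 115) + ((1/2)*(5 - 7)/(-7))**2 = -2751 + ((1/2)*(-1/7)*(-2))**2 = -2751 + (1/7)**2 = -2751 + 1/49 = -134798/49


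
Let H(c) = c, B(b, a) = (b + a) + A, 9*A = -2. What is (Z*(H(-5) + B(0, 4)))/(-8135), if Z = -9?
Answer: -11/8135 ≈ -0.0013522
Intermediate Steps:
A = -2/9 (A = (1/9)*(-2) = -2/9 ≈ -0.22222)
B(b, a) = -2/9 + a + b (B(b, a) = (b + a) - 2/9 = (a + b) - 2/9 = -2/9 + a + b)
(Z*(H(-5) + B(0, 4)))/(-8135) = -9*(-5 + (-2/9 + 4 + 0))/(-8135) = -9*(-5 + 34/9)*(-1/8135) = -9*(-11/9)*(-1/8135) = 11*(-1/8135) = -11/8135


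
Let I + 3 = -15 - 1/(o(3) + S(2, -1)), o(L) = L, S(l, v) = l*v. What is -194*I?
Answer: 3686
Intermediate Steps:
I = -19 (I = -3 + (-15 - 1/(3 + 2*(-1))) = -3 + (-15 - 1/(3 - 2)) = -3 + (-15 - 1/1) = -3 + (-15 - 1*1) = -3 + (-15 - 1) = -3 - 16 = -19)
-194*I = -194*(-19) = 3686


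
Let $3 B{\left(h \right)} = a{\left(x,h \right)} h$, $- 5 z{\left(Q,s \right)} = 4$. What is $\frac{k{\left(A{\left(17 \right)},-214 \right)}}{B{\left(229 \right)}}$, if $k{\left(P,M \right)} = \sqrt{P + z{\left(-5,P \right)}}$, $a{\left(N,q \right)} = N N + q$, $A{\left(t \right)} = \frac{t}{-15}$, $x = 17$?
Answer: $\frac{i \sqrt{435}}{593110} \approx 3.5165 \cdot 10^{-5} i$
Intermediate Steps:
$z{\left(Q,s \right)} = - \frac{4}{5}$ ($z{\left(Q,s \right)} = \left(- \frac{1}{5}\right) 4 = - \frac{4}{5}$)
$A{\left(t \right)} = - \frac{t}{15}$ ($A{\left(t \right)} = t \left(- \frac{1}{15}\right) = - \frac{t}{15}$)
$a{\left(N,q \right)} = q + N^{2}$ ($a{\left(N,q \right)} = N^{2} + q = q + N^{2}$)
$B{\left(h \right)} = \frac{h \left(289 + h\right)}{3}$ ($B{\left(h \right)} = \frac{\left(h + 17^{2}\right) h}{3} = \frac{\left(h + 289\right) h}{3} = \frac{\left(289 + h\right) h}{3} = \frac{h \left(289 + h\right)}{3}$)
$k{\left(P,M \right)} = \sqrt{- \frac{4}{5} + P}$ ($k{\left(P,M \right)} = \sqrt{P - \frac{4}{5}} = \sqrt{- \frac{4}{5} + P}$)
$\frac{k{\left(A{\left(17 \right)},-214 \right)}}{B{\left(229 \right)}} = \frac{\frac{1}{5} \sqrt{-20 + 25 \left(\left(- \frac{1}{15}\right) 17\right)}}{\frac{1}{3} \cdot 229 \left(289 + 229\right)} = \frac{\frac{1}{5} \sqrt{-20 + 25 \left(- \frac{17}{15}\right)}}{\frac{1}{3} \cdot 229 \cdot 518} = \frac{\frac{1}{5} \sqrt{-20 - \frac{85}{3}}}{\frac{118622}{3}} = \frac{\sqrt{- \frac{145}{3}}}{5} \cdot \frac{3}{118622} = \frac{\frac{1}{3} i \sqrt{435}}{5} \cdot \frac{3}{118622} = \frac{i \sqrt{435}}{15} \cdot \frac{3}{118622} = \frac{i \sqrt{435}}{593110}$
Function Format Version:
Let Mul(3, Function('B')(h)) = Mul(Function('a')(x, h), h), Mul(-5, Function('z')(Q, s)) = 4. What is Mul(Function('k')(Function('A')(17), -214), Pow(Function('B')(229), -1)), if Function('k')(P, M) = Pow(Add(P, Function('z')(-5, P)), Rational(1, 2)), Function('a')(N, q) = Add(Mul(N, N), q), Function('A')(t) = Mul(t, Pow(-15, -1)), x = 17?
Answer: Mul(Rational(1, 593110), I, Pow(435, Rational(1, 2))) ≈ Mul(3.5165e-5, I)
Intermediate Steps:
Function('z')(Q, s) = Rational(-4, 5) (Function('z')(Q, s) = Mul(Rational(-1, 5), 4) = Rational(-4, 5))
Function('A')(t) = Mul(Rational(-1, 15), t) (Function('A')(t) = Mul(t, Rational(-1, 15)) = Mul(Rational(-1, 15), t))
Function('a')(N, q) = Add(q, Pow(N, 2)) (Function('a')(N, q) = Add(Pow(N, 2), q) = Add(q, Pow(N, 2)))
Function('B')(h) = Mul(Rational(1, 3), h, Add(289, h)) (Function('B')(h) = Mul(Rational(1, 3), Mul(Add(h, Pow(17, 2)), h)) = Mul(Rational(1, 3), Mul(Add(h, 289), h)) = Mul(Rational(1, 3), Mul(Add(289, h), h)) = Mul(Rational(1, 3), Mul(h, Add(289, h))) = Mul(Rational(1, 3), h, Add(289, h)))
Function('k')(P, M) = Pow(Add(Rational(-4, 5), P), Rational(1, 2)) (Function('k')(P, M) = Pow(Add(P, Rational(-4, 5)), Rational(1, 2)) = Pow(Add(Rational(-4, 5), P), Rational(1, 2)))
Mul(Function('k')(Function('A')(17), -214), Pow(Function('B')(229), -1)) = Mul(Mul(Rational(1, 5), Pow(Add(-20, Mul(25, Mul(Rational(-1, 15), 17))), Rational(1, 2))), Pow(Mul(Rational(1, 3), 229, Add(289, 229)), -1)) = Mul(Mul(Rational(1, 5), Pow(Add(-20, Mul(25, Rational(-17, 15))), Rational(1, 2))), Pow(Mul(Rational(1, 3), 229, 518), -1)) = Mul(Mul(Rational(1, 5), Pow(Add(-20, Rational(-85, 3)), Rational(1, 2))), Pow(Rational(118622, 3), -1)) = Mul(Mul(Rational(1, 5), Pow(Rational(-145, 3), Rational(1, 2))), Rational(3, 118622)) = Mul(Mul(Rational(1, 5), Mul(Rational(1, 3), I, Pow(435, Rational(1, 2)))), Rational(3, 118622)) = Mul(Mul(Rational(1, 15), I, Pow(435, Rational(1, 2))), Rational(3, 118622)) = Mul(Rational(1, 593110), I, Pow(435, Rational(1, 2)))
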